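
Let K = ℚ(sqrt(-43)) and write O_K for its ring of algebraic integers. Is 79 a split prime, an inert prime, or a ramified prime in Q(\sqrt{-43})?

Since -43 ≡ 1 mod 4, the ring of integers is ℤ[(1+√-43)/2] with discriminant -43.
79 ∤ -43, so 79 is unramified.
Euler's criterion: (-43)^39 mod 79 = 1. Thus (-43|79) = 1.
Legendre symbol 1 ⇒ 79 is split.

split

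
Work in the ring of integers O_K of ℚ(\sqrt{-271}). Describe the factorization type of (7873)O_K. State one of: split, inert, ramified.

splits completely

d = -271 ≡ 1 (mod 4), so O_K = ℤ[(1+√-271)/2] and disc(K) = d = -271.
Since gcd(7873, -271) = 1 the prime 7873 does not ramify.
Compute (-271/7873) via Euler: 7602^((7873-1)/2) mod 7873 = 1, so (-271/7873) = 1.
Legendre symbol 1 ⇒ 7873 is split.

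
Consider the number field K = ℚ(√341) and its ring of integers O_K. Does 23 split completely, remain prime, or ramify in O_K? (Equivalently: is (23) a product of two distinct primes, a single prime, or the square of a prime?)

Since 341 ≡ 1 mod 4, the ring of integers is ℤ[(1+√341)/2] with discriminant 341.
Since gcd(23, 341) = 1 the prime 23 does not ramify.
Legendre symbol by Euler's criterion: (341/23) ≡ 341^11 ≡ 22 (mod 23), i.e. (341/23) = -1.
(341/23) = -1, so 23 is inert.

inert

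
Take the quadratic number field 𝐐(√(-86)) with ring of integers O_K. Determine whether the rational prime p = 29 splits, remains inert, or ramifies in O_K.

splits completely

Since -86 ≢ 1 mod 4, the ring of integers is ℤ[√-86] with discriminant 4·(-86) = -344.
disc(K) = -344 is not divisible by 29; 29 is unramified.
Compute (-86/29) via Euler: 1^((29-1)/2) mod 29 = 1, so (-86/29) = 1.
(-86/29) = 1, so 29 splits.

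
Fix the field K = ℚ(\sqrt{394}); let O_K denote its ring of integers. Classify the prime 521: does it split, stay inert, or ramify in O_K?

394 mod 4 = 2, hence disc K = 4·394 = 1576 and O_K = ℤ[√394].
521 ∤ 1576, so 521 is unramified.
Legendre symbol by Euler's criterion: (394/521) ≡ 394^260 ≡ 1 (mod 521), i.e. (394/521) = 1.
(394/521) = 1, so 521 splits.

521 splits in O_K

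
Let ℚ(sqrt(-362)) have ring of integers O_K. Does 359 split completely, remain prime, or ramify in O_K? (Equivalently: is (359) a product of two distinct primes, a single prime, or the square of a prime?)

inert — (359) stays prime in O_K

d = -362 ≡ 2 (mod 4), so O_K = ℤ[√-362] and disc(K) = 4d = -1448.
Since gcd(359, -1448) = 1 the prime 359 does not ramify.
Legendre symbol by Euler's criterion: (-362/359) ≡ (-362)^179 ≡ 358 (mod 359), i.e. (-362/359) = -1.
Legendre symbol -1 ⇒ 359 is inert.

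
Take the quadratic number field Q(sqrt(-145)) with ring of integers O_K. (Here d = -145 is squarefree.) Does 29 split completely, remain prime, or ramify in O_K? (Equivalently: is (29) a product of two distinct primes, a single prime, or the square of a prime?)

ramified

d = -145 ≡ 3 (mod 4), so O_K = ℤ[√-145] and disc(K) = 4d = -580.
disc(K) = -580 = 29·(-20), so p = 29 is ramified.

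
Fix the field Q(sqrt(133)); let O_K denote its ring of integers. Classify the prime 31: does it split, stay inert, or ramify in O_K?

d = 133 ≡ 1 (mod 4), so O_K = ℤ[(1+√133)/2] and disc(K) = d = 133.
disc(K) = 133 is not divisible by 31; 31 is unramified.
Compute (133/31) via Euler: 9^((31-1)/2) mod 31 = 1, so (133/31) = 1.
d is a quadratic residue mod p, hence 31 splits in O_K.

p splits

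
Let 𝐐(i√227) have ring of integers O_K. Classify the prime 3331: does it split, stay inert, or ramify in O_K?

inert

-227 mod 4 = 1, hence disc K = -227 and O_K = ℤ[(1+√-227)/2].
3331 ∤ -227, so 3331 is unramified.
(-227/3331) = 3104^1665 mod 3331 = 3330, giving Legendre symbol -1.
Legendre symbol -1 ⇒ 3331 is inert.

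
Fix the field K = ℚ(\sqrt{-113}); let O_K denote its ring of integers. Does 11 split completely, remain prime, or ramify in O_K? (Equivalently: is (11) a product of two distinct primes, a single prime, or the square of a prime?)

d = -113 ≡ 3 (mod 4), so O_K = ℤ[√-113] and disc(K) = 4d = -452.
disc(K) = -452 is not divisible by 11; 11 is unramified.
(-113/11) = 8^5 mod 11 = 10, giving Legendre symbol -1.
d is a non-residue mod p, hence 11 remains inert in O_K.

inert — (11) stays prime in O_K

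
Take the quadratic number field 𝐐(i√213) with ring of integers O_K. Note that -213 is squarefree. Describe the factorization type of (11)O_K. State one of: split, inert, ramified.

inert

d = -213 ≡ 3 (mod 4), so O_K = ℤ[√-213] and disc(K) = 4d = -852.
11 ∤ -852, so 11 is unramified.
Euler's criterion: (-213)^5 mod 11 = 10. Thus (-213|11) = -1.
Legendre symbol -1 ⇒ 11 is inert.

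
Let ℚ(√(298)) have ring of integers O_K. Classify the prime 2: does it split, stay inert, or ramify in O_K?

p ramifies

Since 298 ≢ 1 mod 4, the ring of integers is ℤ[√298] with discriminant 4·298 = 1192.
2 divides disc(K) = 1192, so 2 ramifies.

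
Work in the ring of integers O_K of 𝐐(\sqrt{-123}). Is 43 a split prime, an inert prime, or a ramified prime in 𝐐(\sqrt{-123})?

split

-123 mod 4 = 1, hence disc K = -123 and O_K = ℤ[(1+√-123)/2].
Since gcd(43, -123) = 1 the prime 43 does not ramify.
Legendre symbol by Euler's criterion: (-123/43) ≡ (-123)^21 ≡ 1 (mod 43), i.e. (-123/43) = 1.
d is a quadratic residue mod p, hence 43 splits in O_K.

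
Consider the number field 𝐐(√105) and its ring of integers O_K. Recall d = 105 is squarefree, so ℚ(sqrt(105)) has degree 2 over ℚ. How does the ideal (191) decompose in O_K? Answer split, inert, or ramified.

105 mod 4 = 1, hence disc K = 105 and O_K = ℤ[(1+√105)/2].
Since gcd(191, 105) = 1 the prime 191 does not ramify.
Euler's criterion: 105^95 mod 191 = 190. Thus (105|191) = -1.
Legendre symbol -1 ⇒ 191 is inert.

inert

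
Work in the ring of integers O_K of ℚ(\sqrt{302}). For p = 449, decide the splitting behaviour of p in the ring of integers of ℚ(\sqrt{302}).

p is inert

302 mod 4 = 2, hence disc K = 4·302 = 1208 and O_K = ℤ[√302].
449 ∤ 1208, so 449 is unramified.
Compute (302/449) via Euler: 302^((449-1)/2) mod 449 = 448, so (302/449) = -1.
Legendre symbol -1 ⇒ 449 is inert.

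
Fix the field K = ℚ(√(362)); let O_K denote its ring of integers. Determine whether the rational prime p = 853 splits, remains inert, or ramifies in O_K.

Since 362 ≢ 1 mod 4, the ring of integers is ℤ[√362] with discriminant 4·362 = 1448.
853 ∤ 1448, so 853 is unramified.
(362/853) = 362^426 mod 853 = 852, giving Legendre symbol -1.
d is a non-residue mod p, hence 853 remains inert in O_K.

remains prime (inert)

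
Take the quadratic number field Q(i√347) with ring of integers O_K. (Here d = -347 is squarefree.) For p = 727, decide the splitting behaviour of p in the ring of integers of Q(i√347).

Since -347 ≡ 1 mod 4, the ring of integers is ℤ[(1+√-347)/2] with discriminant -347.
Since gcd(727, -347) = 1 the prime 727 does not ramify.
Compute (-347/727) via Euler: 380^((727-1)/2) mod 727 = 1, so (-347/727) = 1.
(-347/727) = 1, so 727 splits.

727 splits in O_K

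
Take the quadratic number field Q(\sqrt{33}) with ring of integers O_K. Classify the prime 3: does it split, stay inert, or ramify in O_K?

ramified

Since 33 ≡ 1 mod 4, the ring of integers is ℤ[(1+√33)/2] with discriminant 33.
disc(K) = 33 = 3·11, so p = 3 is ramified.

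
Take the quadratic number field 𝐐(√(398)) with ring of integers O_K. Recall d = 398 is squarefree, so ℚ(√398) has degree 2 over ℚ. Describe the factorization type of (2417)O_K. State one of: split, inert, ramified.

p splits

Since 398 ≢ 1 mod 4, the ring of integers is ℤ[√398] with discriminant 4·398 = 1592.
Since gcd(2417, 1592) = 1 the prime 2417 does not ramify.
Compute (398/2417) via Euler: 398^((2417-1)/2) mod 2417 = 1, so (398/2417) = 1.
(398/2417) = 1, so 2417 splits.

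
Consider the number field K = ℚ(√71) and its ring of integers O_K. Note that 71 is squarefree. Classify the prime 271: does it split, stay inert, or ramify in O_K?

d = 71 ≡ 3 (mod 4), so O_K = ℤ[√71] and disc(K) = 4d = 284.
271 ∤ 284, so 271 is unramified.
Compute (71/271) via Euler: 71^((271-1)/2) mod 271 = 270, so (71/271) = -1.
d is a non-residue mod p, hence 271 remains inert in O_K.

271 remains inert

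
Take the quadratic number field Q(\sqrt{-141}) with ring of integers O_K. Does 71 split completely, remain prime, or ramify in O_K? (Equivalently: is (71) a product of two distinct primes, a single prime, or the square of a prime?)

split

d = -141 ≡ 3 (mod 4), so O_K = ℤ[√-141] and disc(K) = 4d = -564.
71 ∤ -564, so 71 is unramified.
Compute (-141/71) via Euler: 1^((71-1)/2) mod 71 = 1, so (-141/71) = 1.
d is a quadratic residue mod p, hence 71 splits in O_K.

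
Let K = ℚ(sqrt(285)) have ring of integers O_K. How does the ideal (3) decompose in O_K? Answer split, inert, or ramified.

d = 285 ≡ 1 (mod 4), so O_K = ℤ[(1+√285)/2] and disc(K) = d = 285.
disc(K) = 285 = 3·95, so p = 3 is ramified.

ramifies in O_K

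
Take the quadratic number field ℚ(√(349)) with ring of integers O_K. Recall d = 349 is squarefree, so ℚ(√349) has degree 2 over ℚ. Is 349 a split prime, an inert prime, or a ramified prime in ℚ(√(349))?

ramifies in O_K

d = 349 ≡ 1 (mod 4), so O_K = ℤ[(1+√349)/2] and disc(K) = d = 349.
disc(K) = 349 = 349·1, so p = 349 is ramified.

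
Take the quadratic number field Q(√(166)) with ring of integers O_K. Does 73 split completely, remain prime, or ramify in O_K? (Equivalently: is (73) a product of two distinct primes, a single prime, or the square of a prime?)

Since 166 ≢ 1 mod 4, the ring of integers is ℤ[√166] with discriminant 4·166 = 664.
73 ∤ 664, so 73 is unramified.
Euler's criterion: 166^36 mod 73 = 72. Thus (166|73) = -1.
d is a non-residue mod p, hence 73 remains inert in O_K.

inert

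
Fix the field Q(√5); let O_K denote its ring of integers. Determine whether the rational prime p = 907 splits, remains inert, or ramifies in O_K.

inert — (907) stays prime in O_K

5 mod 4 = 1, hence disc K = 5 and O_K = ℤ[(1+√5)/2].
907 ∤ 5, so 907 is unramified.
Euler's criterion: 5^453 mod 907 = 906. Thus (5|907) = -1.
d is a non-residue mod p, hence 907 remains inert in O_K.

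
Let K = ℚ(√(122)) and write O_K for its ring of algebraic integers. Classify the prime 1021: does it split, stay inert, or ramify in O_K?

122 mod 4 = 2, hence disc K = 4·122 = 488 and O_K = ℤ[√122].
Since gcd(1021, 488) = 1 the prime 1021 does not ramify.
Compute (122/1021) via Euler: 122^((1021-1)/2) mod 1021 = 1020, so (122/1021) = -1.
Legendre symbol -1 ⇒ 1021 is inert.

p is inert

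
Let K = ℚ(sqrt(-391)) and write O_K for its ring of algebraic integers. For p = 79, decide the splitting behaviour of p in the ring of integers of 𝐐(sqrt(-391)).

split

d = -391 ≡ 1 (mod 4), so O_K = ℤ[(1+√-391)/2] and disc(K) = d = -391.
79 ∤ -391, so 79 is unramified.
Euler's criterion: (-391)^39 mod 79 = 1. Thus (-391|79) = 1.
Legendre symbol 1 ⇒ 79 is split.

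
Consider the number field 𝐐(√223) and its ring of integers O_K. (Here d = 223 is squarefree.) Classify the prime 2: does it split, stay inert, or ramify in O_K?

d = 223 ≡ 3 (mod 4), so O_K = ℤ[√223] and disc(K) = 4d = 892.
2 divides disc(K) = 892, so 2 ramifies.

2 is ramified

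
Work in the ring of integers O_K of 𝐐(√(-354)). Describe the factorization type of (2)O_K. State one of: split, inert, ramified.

Since -354 ≢ 1 mod 4, the ring of integers is ℤ[√-354] with discriminant 4·(-354) = -1416.
disc(K) = -1416 = 2·(-708), so p = 2 is ramified.

ramified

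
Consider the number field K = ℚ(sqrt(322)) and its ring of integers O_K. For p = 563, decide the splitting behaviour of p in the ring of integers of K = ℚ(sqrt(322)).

563 remains inert

d = 322 ≡ 2 (mod 4), so O_K = ℤ[√322] and disc(K) = 4d = 1288.
Since gcd(563, 1288) = 1 the prime 563 does not ramify.
Euler's criterion: 322^281 mod 563 = 562. Thus (322|563) = -1.
d is a non-residue mod p, hence 563 remains inert in O_K.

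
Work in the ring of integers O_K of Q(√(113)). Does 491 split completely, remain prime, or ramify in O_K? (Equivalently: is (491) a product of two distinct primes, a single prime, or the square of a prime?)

d = 113 ≡ 1 (mod 4), so O_K = ℤ[(1+√113)/2] and disc(K) = d = 113.
491 ∤ 113, so 491 is unramified.
Compute (113/491) via Euler: 113^((491-1)/2) mod 491 = 490, so (113/491) = -1.
d is a non-residue mod p, hence 491 remains inert in O_K.

inert — (491) stays prime in O_K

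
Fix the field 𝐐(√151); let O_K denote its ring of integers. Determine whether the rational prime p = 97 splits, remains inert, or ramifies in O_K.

Since 151 ≢ 1 mod 4, the ring of integers is ℤ[√151] with discriminant 4·151 = 604.
97 ∤ 604, so 97 is unramified.
Euler's criterion: 151^48 mod 97 = 1. Thus (151|97) = 1.
Legendre symbol 1 ⇒ 97 is split.

p splits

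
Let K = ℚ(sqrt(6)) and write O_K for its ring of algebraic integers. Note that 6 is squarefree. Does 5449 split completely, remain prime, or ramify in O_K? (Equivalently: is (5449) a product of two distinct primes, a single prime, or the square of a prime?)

d = 6 ≡ 2 (mod 4), so O_K = ℤ[√6] and disc(K) = 4d = 24.
Since gcd(5449, 24) = 1 the prime 5449 does not ramify.
Euler's criterion: 6^2724 mod 5449 = 1. Thus (6|5449) = 1.
(6/5449) = 1, so 5449 splits.

split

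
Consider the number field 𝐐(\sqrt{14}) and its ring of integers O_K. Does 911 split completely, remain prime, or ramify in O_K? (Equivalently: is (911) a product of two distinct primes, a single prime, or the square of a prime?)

inert

14 mod 4 = 2, hence disc K = 4·14 = 56 and O_K = ℤ[√14].
911 ∤ 56, so 911 is unramified.
(14/911) = 14^455 mod 911 = 910, giving Legendre symbol -1.
Legendre symbol -1 ⇒ 911 is inert.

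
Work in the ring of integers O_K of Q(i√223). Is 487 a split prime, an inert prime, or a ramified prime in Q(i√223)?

split — (487) = 𝔭₁𝔭₂ with 𝔭₁ ≠ 𝔭₂

-223 mod 4 = 1, hence disc K = -223 and O_K = ℤ[(1+√-223)/2].
487 ∤ -223, so 487 is unramified.
Compute (-223/487) via Euler: 264^((487-1)/2) mod 487 = 1, so (-223/487) = 1.
Legendre symbol 1 ⇒ 487 is split.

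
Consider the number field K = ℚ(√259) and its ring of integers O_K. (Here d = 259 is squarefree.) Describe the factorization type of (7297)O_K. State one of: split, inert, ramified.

split — (7297) = 𝔭₁𝔭₂ with 𝔭₁ ≠ 𝔭₂

d = 259 ≡ 3 (mod 4), so O_K = ℤ[√259] and disc(K) = 4d = 1036.
7297 ∤ 1036, so 7297 is unramified.
(259/7297) = 259^3648 mod 7297 = 1, giving Legendre symbol 1.
Legendre symbol 1 ⇒ 7297 is split.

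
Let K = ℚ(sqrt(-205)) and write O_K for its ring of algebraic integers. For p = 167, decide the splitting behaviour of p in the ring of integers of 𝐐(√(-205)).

inert

d = -205 ≡ 3 (mod 4), so O_K = ℤ[√-205] and disc(K) = 4d = -820.
167 ∤ -820, so 167 is unramified.
(-205/167) = 129^83 mod 167 = 166, giving Legendre symbol -1.
(-205/167) = -1, so 167 is inert.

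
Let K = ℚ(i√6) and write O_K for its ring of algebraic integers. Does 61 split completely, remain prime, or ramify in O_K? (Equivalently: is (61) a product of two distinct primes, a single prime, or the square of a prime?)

Since -6 ≢ 1 mod 4, the ring of integers is ℤ[√-6] with discriminant 4·(-6) = -24.
Since gcd(61, -24) = 1 the prime 61 does not ramify.
Compute (-6/61) via Euler: 55^((61-1)/2) mod 61 = 60, so (-6/61) = -1.
Legendre symbol -1 ⇒ 61 is inert.

p is inert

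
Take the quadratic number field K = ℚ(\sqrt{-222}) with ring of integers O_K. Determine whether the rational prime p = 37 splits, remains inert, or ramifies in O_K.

d = -222 ≡ 2 (mod 4), so O_K = ℤ[√-222] and disc(K) = 4d = -888.
disc(K) = -888 = 37·(-24), so p = 37 is ramified.

ramifies in O_K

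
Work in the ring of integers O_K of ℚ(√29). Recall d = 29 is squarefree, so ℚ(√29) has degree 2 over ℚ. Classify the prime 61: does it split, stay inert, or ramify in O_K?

d = 29 ≡ 1 (mod 4), so O_K = ℤ[(1+√29)/2] and disc(K) = d = 29.
Since gcd(61, 29) = 1 the prime 61 does not ramify.
Compute (29/61) via Euler: 29^((61-1)/2) mod 61 = 60, so (29/61) = -1.
d is a non-residue mod p, hence 61 remains inert in O_K.

inert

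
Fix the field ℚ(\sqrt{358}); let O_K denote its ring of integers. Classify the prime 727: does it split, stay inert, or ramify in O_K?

d = 358 ≡ 2 (mod 4), so O_K = ℤ[√358] and disc(K) = 4d = 1432.
Since gcd(727, 1432) = 1 the prime 727 does not ramify.
(358/727) = 358^363 mod 727 = 1, giving Legendre symbol 1.
(358/727) = 1, so 727 splits.

p splits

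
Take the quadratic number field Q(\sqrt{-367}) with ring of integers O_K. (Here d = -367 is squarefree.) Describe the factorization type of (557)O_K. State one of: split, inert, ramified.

-367 mod 4 = 1, hence disc K = -367 and O_K = ℤ[(1+√-367)/2].
disc(K) = -367 is not divisible by 557; 557 is unramified.
Compute (-367/557) via Euler: 190^((557-1)/2) mod 557 = 1, so (-367/557) = 1.
Legendre symbol 1 ⇒ 557 is split.

p splits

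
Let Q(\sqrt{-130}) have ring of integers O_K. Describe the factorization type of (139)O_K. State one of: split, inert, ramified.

139 splits in O_K

-130 mod 4 = 2, hence disc K = 4·(-130) = -520 and O_K = ℤ[√-130].
139 ∤ -520, so 139 is unramified.
(-130/139) = 9^69 mod 139 = 1, giving Legendre symbol 1.
Legendre symbol 1 ⇒ 139 is split.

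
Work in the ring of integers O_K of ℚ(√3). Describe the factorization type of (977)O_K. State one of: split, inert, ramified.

inert

Since 3 ≢ 1 mod 4, the ring of integers is ℤ[√3] with discriminant 4·3 = 12.
Since gcd(977, 12) = 1 the prime 977 does not ramify.
Legendre symbol by Euler's criterion: (3/977) ≡ 3^488 ≡ 976 (mod 977), i.e. (3/977) = -1.
(3/977) = -1, so 977 is inert.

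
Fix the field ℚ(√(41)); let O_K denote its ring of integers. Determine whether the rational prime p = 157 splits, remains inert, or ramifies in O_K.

Since 41 ≡ 1 mod 4, the ring of integers is ℤ[(1+√41)/2] with discriminant 41.
disc(K) = 41 is not divisible by 157; 157 is unramified.
Compute (41/157) via Euler: 41^((157-1)/2) mod 157 = 156, so (41/157) = -1.
Legendre symbol -1 ⇒ 157 is inert.

inert — (157) stays prime in O_K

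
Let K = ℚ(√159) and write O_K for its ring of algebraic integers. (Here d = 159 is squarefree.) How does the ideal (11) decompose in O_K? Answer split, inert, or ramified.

11 splits in O_K

159 mod 4 = 3, hence disc K = 4·159 = 636 and O_K = ℤ[√159].
disc(K) = 636 is not divisible by 11; 11 is unramified.
Compute (159/11) via Euler: 5^((11-1)/2) mod 11 = 1, so (159/11) = 1.
(159/11) = 1, so 11 splits.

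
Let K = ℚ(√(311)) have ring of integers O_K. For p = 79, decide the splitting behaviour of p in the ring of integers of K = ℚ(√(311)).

79 remains inert

d = 311 ≡ 3 (mod 4), so O_K = ℤ[√311] and disc(K) = 4d = 1244.
Since gcd(79, 1244) = 1 the prime 79 does not ramify.
(311/79) = 74^39 mod 79 = 78, giving Legendre symbol -1.
(311/79) = -1, so 79 is inert.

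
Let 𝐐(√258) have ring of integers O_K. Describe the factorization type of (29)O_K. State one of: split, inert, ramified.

remains prime (inert)

d = 258 ≡ 2 (mod 4), so O_K = ℤ[√258] and disc(K) = 4d = 1032.
disc(K) = 1032 is not divisible by 29; 29 is unramified.
Euler's criterion: 258^14 mod 29 = 28. Thus (258|29) = -1.
Legendre symbol -1 ⇒ 29 is inert.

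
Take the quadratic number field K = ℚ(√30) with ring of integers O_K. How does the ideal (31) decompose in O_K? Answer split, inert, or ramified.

d = 30 ≡ 2 (mod 4), so O_K = ℤ[√30] and disc(K) = 4d = 120.
31 ∤ 120, so 31 is unramified.
Compute (30/31) via Euler: 30^((31-1)/2) mod 31 = 30, so (30/31) = -1.
d is a non-residue mod p, hence 31 remains inert in O_K.

inert — (31) stays prime in O_K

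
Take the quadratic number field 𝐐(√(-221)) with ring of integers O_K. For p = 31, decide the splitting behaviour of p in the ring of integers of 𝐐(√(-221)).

-221 mod 4 = 3, hence disc K = 4·(-221) = -884 and O_K = ℤ[√-221].
disc(K) = -884 is not divisible by 31; 31 is unramified.
Legendre symbol by Euler's criterion: (-221/31) ≡ (-221)^15 ≡ 30 (mod 31), i.e. (-221/31) = -1.
Legendre symbol -1 ⇒ 31 is inert.

p is inert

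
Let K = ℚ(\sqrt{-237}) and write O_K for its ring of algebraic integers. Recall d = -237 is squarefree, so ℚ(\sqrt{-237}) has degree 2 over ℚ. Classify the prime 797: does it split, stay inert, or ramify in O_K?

Since -237 ≢ 1 mod 4, the ring of integers is ℤ[√-237] with discriminant 4·(-237) = -948.
disc(K) = -948 is not divisible by 797; 797 is unramified.
Legendre symbol by Euler's criterion: (-237/797) ≡ (-237)^398 ≡ 1 (mod 797), i.e. (-237/797) = 1.
(-237/797) = 1, so 797 splits.

splits completely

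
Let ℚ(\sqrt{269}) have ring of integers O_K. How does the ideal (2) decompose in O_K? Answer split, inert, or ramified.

Since 269 ≡ 1 mod 4, the ring of integers is ℤ[(1+√269)/2] with discriminant 269.
disc(K) = 269 is not divisible by 2; 2 is unramified.
Checking d mod 8: 269 ≡ 5. Hence 2 is inert in O_K.

remains prime (inert)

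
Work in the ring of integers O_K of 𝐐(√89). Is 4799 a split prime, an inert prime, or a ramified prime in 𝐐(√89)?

Since 89 ≡ 1 mod 4, the ring of integers is ℤ[(1+√89)/2] with discriminant 89.
Since gcd(4799, 89) = 1 the prime 4799 does not ramify.
(89/4799) = 89^2399 mod 4799 = 4798, giving Legendre symbol -1.
(89/4799) = -1, so 4799 is inert.

4799 remains inert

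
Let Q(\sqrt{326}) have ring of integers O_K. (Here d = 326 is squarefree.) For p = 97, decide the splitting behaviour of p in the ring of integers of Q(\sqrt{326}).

split

326 mod 4 = 2, hence disc K = 4·326 = 1304 and O_K = ℤ[√326].
97 ∤ 1304, so 97 is unramified.
Euler's criterion: 326^48 mod 97 = 1. Thus (326|97) = 1.
d is a quadratic residue mod p, hence 97 splits in O_K.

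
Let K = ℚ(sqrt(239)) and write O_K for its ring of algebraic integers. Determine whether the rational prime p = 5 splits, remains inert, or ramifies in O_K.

Since 239 ≢ 1 mod 4, the ring of integers is ℤ[√239] with discriminant 4·239 = 956.
disc(K) = 956 is not divisible by 5; 5 is unramified.
(239/5) = 4^2 mod 5 = 1, giving Legendre symbol 1.
d is a quadratic residue mod p, hence 5 splits in O_K.

p splits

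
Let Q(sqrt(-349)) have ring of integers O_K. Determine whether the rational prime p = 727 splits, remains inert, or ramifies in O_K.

-349 mod 4 = 3, hence disc K = 4·(-349) = -1396 and O_K = ℤ[√-349].
727 ∤ -1396, so 727 is unramified.
Compute (-349/727) via Euler: 378^((727-1)/2) mod 727 = 726, so (-349/727) = -1.
Legendre symbol -1 ⇒ 727 is inert.

inert — (727) stays prime in O_K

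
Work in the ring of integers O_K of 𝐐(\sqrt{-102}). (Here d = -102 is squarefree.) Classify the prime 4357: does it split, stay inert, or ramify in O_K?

p splits

-102 mod 4 = 2, hence disc K = 4·(-102) = -408 and O_K = ℤ[√-102].
Since gcd(4357, -408) = 1 the prime 4357 does not ramify.
Euler's criterion: (-102)^2178 mod 4357 = 1. Thus (-102|4357) = 1.
(-102/4357) = 1, so 4357 splits.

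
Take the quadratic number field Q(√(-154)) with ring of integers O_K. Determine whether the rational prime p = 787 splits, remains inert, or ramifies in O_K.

d = -154 ≡ 2 (mod 4), so O_K = ℤ[√-154] and disc(K) = 4d = -616.
disc(K) = -616 is not divisible by 787; 787 is unramified.
Legendre symbol by Euler's criterion: (-154/787) ≡ (-154)^393 ≡ 1 (mod 787), i.e. (-154/787) = 1.
Legendre symbol 1 ⇒ 787 is split.

787 splits in O_K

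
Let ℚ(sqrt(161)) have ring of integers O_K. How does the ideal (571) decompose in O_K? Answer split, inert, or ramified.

571 remains inert

161 mod 4 = 1, hence disc K = 161 and O_K = ℤ[(1+√161)/2].
Since gcd(571, 161) = 1 the prime 571 does not ramify.
Compute (161/571) via Euler: 161^((571-1)/2) mod 571 = 570, so (161/571) = -1.
(161/571) = -1, so 571 is inert.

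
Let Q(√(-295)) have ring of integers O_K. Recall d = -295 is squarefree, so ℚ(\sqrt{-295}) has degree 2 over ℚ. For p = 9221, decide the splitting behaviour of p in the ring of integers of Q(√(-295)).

Since -295 ≡ 1 mod 4, the ring of integers is ℤ[(1+√-295)/2] with discriminant -295.
Since gcd(9221, -295) = 1 the prime 9221 does not ramify.
Legendre symbol by Euler's criterion: (-295/9221) ≡ (-295)^4610 ≡ 1 (mod 9221), i.e. (-295/9221) = 1.
(-295/9221) = 1, so 9221 splits.

p splits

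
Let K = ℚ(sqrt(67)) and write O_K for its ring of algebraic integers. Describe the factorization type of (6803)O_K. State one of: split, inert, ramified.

inert

67 mod 4 = 3, hence disc K = 4·67 = 268 and O_K = ℤ[√67].
6803 ∤ 268, so 6803 is unramified.
Legendre symbol by Euler's criterion: (67/6803) ≡ 67^3401 ≡ 6802 (mod 6803), i.e. (67/6803) = -1.
d is a non-residue mod p, hence 6803 remains inert in O_K.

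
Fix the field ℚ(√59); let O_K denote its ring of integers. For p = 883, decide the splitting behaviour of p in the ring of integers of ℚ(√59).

inert — (883) stays prime in O_K

Since 59 ≢ 1 mod 4, the ring of integers is ℤ[√59] with discriminant 4·59 = 236.
883 ∤ 236, so 883 is unramified.
Euler's criterion: 59^441 mod 883 = 882. Thus (59|883) = -1.
Legendre symbol -1 ⇒ 883 is inert.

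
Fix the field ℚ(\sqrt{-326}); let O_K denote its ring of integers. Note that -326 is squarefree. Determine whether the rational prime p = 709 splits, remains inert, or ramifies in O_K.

d = -326 ≡ 2 (mod 4), so O_K = ℤ[√-326] and disc(K) = 4d = -1304.
709 ∤ -1304, so 709 is unramified.
(-326/709) = 383^354 mod 709 = 708, giving Legendre symbol -1.
Legendre symbol -1 ⇒ 709 is inert.

p is inert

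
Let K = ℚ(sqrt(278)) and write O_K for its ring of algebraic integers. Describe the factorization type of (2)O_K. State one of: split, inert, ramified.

d = 278 ≡ 2 (mod 4), so O_K = ℤ[√278] and disc(K) = 4d = 1112.
2 divides disc(K) = 1112, so 2 ramifies.

ramified — (2) = 𝔭²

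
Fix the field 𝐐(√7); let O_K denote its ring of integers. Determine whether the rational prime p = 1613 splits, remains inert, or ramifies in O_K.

inert

Since 7 ≢ 1 mod 4, the ring of integers is ℤ[√7] with discriminant 4·7 = 28.
1613 ∤ 28, so 1613 is unramified.
Compute (7/1613) via Euler: 7^((1613-1)/2) mod 1613 = 1612, so (7/1613) = -1.
d is a non-residue mod p, hence 1613 remains inert in O_K.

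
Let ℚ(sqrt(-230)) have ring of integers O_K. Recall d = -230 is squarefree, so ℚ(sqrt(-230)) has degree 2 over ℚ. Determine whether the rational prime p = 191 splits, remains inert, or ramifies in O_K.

-230 mod 4 = 2, hence disc K = 4·(-230) = -920 and O_K = ℤ[√-230].
Since gcd(191, -920) = 1 the prime 191 does not ramify.
(-230/191) = 152^95 mod 191 = 190, giving Legendre symbol -1.
(-230/191) = -1, so 191 is inert.

inert — (191) stays prime in O_K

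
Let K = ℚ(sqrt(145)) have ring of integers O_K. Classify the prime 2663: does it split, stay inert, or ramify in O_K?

inert

145 mod 4 = 1, hence disc K = 145 and O_K = ℤ[(1+√145)/2].
Since gcd(2663, 145) = 1 the prime 2663 does not ramify.
(145/2663) = 145^1331 mod 2663 = 2662, giving Legendre symbol -1.
Legendre symbol -1 ⇒ 2663 is inert.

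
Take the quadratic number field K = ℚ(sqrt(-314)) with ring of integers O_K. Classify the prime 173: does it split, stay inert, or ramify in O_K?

Since -314 ≢ 1 mod 4, the ring of integers is ℤ[√-314] with discriminant 4·(-314) = -1256.
173 ∤ -1256, so 173 is unramified.
(-314/173) = 32^86 mod 173 = 172, giving Legendre symbol -1.
(-314/173) = -1, so 173 is inert.

inert — (173) stays prime in O_K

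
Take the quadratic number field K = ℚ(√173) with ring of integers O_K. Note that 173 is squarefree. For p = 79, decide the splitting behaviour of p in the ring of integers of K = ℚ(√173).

remains prime (inert)

d = 173 ≡ 1 (mod 4), so O_K = ℤ[(1+√173)/2] and disc(K) = d = 173.
79 ∤ 173, so 79 is unramified.
(173/79) = 15^39 mod 79 = 78, giving Legendre symbol -1.
d is a non-residue mod p, hence 79 remains inert in O_K.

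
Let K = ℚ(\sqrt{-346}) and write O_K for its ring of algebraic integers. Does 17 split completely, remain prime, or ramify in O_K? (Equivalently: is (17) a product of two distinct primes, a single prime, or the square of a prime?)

17 remains inert

-346 mod 4 = 2, hence disc K = 4·(-346) = -1384 and O_K = ℤ[√-346].
Since gcd(17, -1384) = 1 the prime 17 does not ramify.
Compute (-346/17) via Euler: 11^((17-1)/2) mod 17 = 16, so (-346/17) = -1.
(-346/17) = -1, so 17 is inert.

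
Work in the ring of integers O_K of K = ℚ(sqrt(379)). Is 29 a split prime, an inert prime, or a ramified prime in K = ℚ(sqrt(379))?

379 mod 4 = 3, hence disc K = 4·379 = 1516 and O_K = ℤ[√379].
29 ∤ 1516, so 29 is unramified.
Legendre symbol by Euler's criterion: (379/29) ≡ 379^14 ≡ 28 (mod 29), i.e. (379/29) = -1.
(379/29) = -1, so 29 is inert.

29 remains inert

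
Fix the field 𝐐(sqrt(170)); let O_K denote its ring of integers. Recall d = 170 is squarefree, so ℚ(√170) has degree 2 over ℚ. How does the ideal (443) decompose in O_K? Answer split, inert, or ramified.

p splits

170 mod 4 = 2, hence disc K = 4·170 = 680 and O_K = ℤ[√170].
Since gcd(443, 680) = 1 the prime 443 does not ramify.
Legendre symbol by Euler's criterion: (170/443) ≡ 170^221 ≡ 1 (mod 443), i.e. (170/443) = 1.
d is a quadratic residue mod p, hence 443 splits in O_K.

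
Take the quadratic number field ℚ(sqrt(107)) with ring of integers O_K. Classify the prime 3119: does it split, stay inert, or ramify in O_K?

inert — (3119) stays prime in O_K

107 mod 4 = 3, hence disc K = 4·107 = 428 and O_K = ℤ[√107].
3119 ∤ 428, so 3119 is unramified.
(107/3119) = 107^1559 mod 3119 = 3118, giving Legendre symbol -1.
Legendre symbol -1 ⇒ 3119 is inert.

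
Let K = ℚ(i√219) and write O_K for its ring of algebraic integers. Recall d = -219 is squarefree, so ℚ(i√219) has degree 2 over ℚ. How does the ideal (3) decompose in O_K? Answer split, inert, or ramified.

p ramifies

Since -219 ≡ 1 mod 4, the ring of integers is ℤ[(1+√-219)/2] with discriminant -219.
3 divides disc(K) = -219, so 3 ramifies.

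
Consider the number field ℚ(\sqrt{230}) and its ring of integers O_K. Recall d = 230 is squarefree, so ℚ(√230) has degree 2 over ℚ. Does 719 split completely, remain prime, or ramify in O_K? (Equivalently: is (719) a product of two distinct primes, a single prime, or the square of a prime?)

230 mod 4 = 2, hence disc K = 4·230 = 920 and O_K = ℤ[√230].
Since gcd(719, 920) = 1 the prime 719 does not ramify.
(230/719) = 230^359 mod 719 = 718, giving Legendre symbol -1.
(230/719) = -1, so 719 is inert.

719 remains inert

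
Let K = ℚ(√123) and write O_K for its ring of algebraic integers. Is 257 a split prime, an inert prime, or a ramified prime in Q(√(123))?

split — (257) = 𝔭₁𝔭₂ with 𝔭₁ ≠ 𝔭₂

Since 123 ≢ 1 mod 4, the ring of integers is ℤ[√123] with discriminant 4·123 = 492.
Since gcd(257, 492) = 1 the prime 257 does not ramify.
Euler's criterion: 123^128 mod 257 = 1. Thus (123|257) = 1.
d is a quadratic residue mod p, hence 257 splits in O_K.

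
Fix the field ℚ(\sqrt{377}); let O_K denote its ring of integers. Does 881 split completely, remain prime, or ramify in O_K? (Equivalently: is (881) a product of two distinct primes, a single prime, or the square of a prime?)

377 mod 4 = 1, hence disc K = 377 and O_K = ℤ[(1+√377)/2].
Since gcd(881, 377) = 1 the prime 881 does not ramify.
(377/881) = 377^440 mod 881 = 880, giving Legendre symbol -1.
d is a non-residue mod p, hence 881 remains inert in O_K.

p is inert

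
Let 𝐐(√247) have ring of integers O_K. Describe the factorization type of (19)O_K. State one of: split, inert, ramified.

ramified — (19) = 𝔭²

Since 247 ≢ 1 mod 4, the ring of integers is ℤ[√247] with discriminant 4·247 = 988.
disc(K) = 988 = 19·52, so p = 19 is ramified.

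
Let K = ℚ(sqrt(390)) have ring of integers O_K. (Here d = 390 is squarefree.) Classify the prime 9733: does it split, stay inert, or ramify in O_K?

split

390 mod 4 = 2, hence disc K = 4·390 = 1560 and O_K = ℤ[√390].
Since gcd(9733, 1560) = 1 the prime 9733 does not ramify.
Compute (390/9733) via Euler: 390^((9733-1)/2) mod 9733 = 1, so (390/9733) = 1.
Legendre symbol 1 ⇒ 9733 is split.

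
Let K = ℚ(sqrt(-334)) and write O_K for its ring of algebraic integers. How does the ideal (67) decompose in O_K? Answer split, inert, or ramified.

-334 mod 4 = 2, hence disc K = 4·(-334) = -1336 and O_K = ℤ[√-334].
67 ∤ -1336, so 67 is unramified.
Compute (-334/67) via Euler: 1^((67-1)/2) mod 67 = 1, so (-334/67) = 1.
(-334/67) = 1, so 67 splits.

split — (67) = 𝔭₁𝔭₂ with 𝔭₁ ≠ 𝔭₂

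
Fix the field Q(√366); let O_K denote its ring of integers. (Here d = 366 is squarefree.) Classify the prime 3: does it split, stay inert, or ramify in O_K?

d = 366 ≡ 2 (mod 4), so O_K = ℤ[√366] and disc(K) = 4d = 1464.
Ramification test: 3 | 1464. The prime 3 ramifies in K.

ramified — (3) = 𝔭²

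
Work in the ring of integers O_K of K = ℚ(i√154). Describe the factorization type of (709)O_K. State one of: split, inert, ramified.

Since -154 ≢ 1 mod 4, the ring of integers is ℤ[√-154] with discriminant 4·(-154) = -616.
709 ∤ -616, so 709 is unramified.
Compute (-154/709) via Euler: 555^((709-1)/2) mod 709 = 708, so (-154/709) = -1.
Legendre symbol -1 ⇒ 709 is inert.

remains prime (inert)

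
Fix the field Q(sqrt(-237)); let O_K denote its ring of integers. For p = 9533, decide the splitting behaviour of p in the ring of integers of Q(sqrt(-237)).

9533 splits in O_K

-237 mod 4 = 3, hence disc K = 4·(-237) = -948 and O_K = ℤ[√-237].
9533 ∤ -948, so 9533 is unramified.
Euler's criterion: (-237)^4766 mod 9533 = 1. Thus (-237|9533) = 1.
(-237/9533) = 1, so 9533 splits.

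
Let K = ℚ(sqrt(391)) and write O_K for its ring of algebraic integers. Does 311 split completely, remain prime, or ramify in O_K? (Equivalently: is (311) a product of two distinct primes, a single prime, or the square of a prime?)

splits completely

391 mod 4 = 3, hence disc K = 4·391 = 1564 and O_K = ℤ[√391].
disc(K) = 1564 is not divisible by 311; 311 is unramified.
(391/311) = 80^155 mod 311 = 1, giving Legendre symbol 1.
(391/311) = 1, so 311 splits.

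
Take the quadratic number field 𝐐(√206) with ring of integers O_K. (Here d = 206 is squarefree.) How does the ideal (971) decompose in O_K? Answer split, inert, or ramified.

d = 206 ≡ 2 (mod 4), so O_K = ℤ[√206] and disc(K) = 4d = 824.
Since gcd(971, 824) = 1 the prime 971 does not ramify.
Euler's criterion: 206^485 mod 971 = 970. Thus (206|971) = -1.
d is a non-residue mod p, hence 971 remains inert in O_K.

remains prime (inert)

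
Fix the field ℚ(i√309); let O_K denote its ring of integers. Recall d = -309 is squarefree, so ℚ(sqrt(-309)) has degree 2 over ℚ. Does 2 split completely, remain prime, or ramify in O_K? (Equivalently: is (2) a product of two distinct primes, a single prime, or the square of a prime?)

-309 mod 4 = 3, hence disc K = 4·(-309) = -1236 and O_K = ℤ[√-309].
Ramification test: 2 | -1236. The prime 2 ramifies in K.

ramified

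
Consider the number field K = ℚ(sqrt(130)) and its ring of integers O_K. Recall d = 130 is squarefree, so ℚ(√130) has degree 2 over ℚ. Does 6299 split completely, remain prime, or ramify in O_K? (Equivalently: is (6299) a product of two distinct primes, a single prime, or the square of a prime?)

d = 130 ≡ 2 (mod 4), so O_K = ℤ[√130] and disc(K) = 4d = 520.
Since gcd(6299, 520) = 1 the prime 6299 does not ramify.
Compute (130/6299) via Euler: 130^((6299-1)/2) mod 6299 = 1, so (130/6299) = 1.
Legendre symbol 1 ⇒ 6299 is split.

6299 splits in O_K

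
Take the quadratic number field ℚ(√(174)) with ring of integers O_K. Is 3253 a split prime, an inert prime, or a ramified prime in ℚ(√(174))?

inert — (3253) stays prime in O_K

174 mod 4 = 2, hence disc K = 4·174 = 696 and O_K = ℤ[√174].
Since gcd(3253, 696) = 1 the prime 3253 does not ramify.
Euler's criterion: 174^1626 mod 3253 = 3252. Thus (174|3253) = -1.
(174/3253) = -1, so 3253 is inert.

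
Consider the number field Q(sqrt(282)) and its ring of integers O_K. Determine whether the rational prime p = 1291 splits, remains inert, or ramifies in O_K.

1291 splits in O_K

Since 282 ≢ 1 mod 4, the ring of integers is ℤ[√282] with discriminant 4·282 = 1128.
Since gcd(1291, 1128) = 1 the prime 1291 does not ramify.
Compute (282/1291) via Euler: 282^((1291-1)/2) mod 1291 = 1, so (282/1291) = 1.
(282/1291) = 1, so 1291 splits.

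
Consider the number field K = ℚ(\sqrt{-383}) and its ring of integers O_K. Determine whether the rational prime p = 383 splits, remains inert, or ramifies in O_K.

383 is ramified

Since -383 ≡ 1 mod 4, the ring of integers is ℤ[(1+√-383)/2] with discriminant -383.
Ramification test: 383 | -383. The prime 383 ramifies in K.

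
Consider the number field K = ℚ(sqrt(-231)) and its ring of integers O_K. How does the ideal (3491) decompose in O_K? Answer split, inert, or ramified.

d = -231 ≡ 1 (mod 4), so O_K = ℤ[(1+√-231)/2] and disc(K) = d = -231.
3491 ∤ -231, so 3491 is unramified.
Compute (-231/3491) via Euler: 3260^((3491-1)/2) mod 3491 = 1, so (-231/3491) = 1.
d is a quadratic residue mod p, hence 3491 splits in O_K.

split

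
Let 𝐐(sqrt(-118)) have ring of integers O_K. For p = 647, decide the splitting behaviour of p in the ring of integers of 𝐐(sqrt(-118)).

Since -118 ≢ 1 mod 4, the ring of integers is ℤ[√-118] with discriminant 4·(-118) = -472.
647 ∤ -472, so 647 is unramified.
Euler's criterion: (-118)^323 mod 647 = 1. Thus (-118|647) = 1.
Legendre symbol 1 ⇒ 647 is split.

split — (647) = 𝔭₁𝔭₂ with 𝔭₁ ≠ 𝔭₂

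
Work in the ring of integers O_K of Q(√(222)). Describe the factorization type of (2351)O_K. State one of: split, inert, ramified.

Since 222 ≢ 1 mod 4, the ring of integers is ℤ[√222] with discriminant 4·222 = 888.
Since gcd(2351, 888) = 1 the prime 2351 does not ramify.
(222/2351) = 222^1175 mod 2351 = 2350, giving Legendre symbol -1.
d is a non-residue mod p, hence 2351 remains inert in O_K.

p is inert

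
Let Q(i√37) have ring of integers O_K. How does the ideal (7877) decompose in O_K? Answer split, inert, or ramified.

-37 mod 4 = 3, hence disc K = 4·(-37) = -148 and O_K = ℤ[√-37].
7877 ∤ -148, so 7877 is unramified.
(-37/7877) = 7840^3938 mod 7877 = 1, giving Legendre symbol 1.
(-37/7877) = 1, so 7877 splits.

p splits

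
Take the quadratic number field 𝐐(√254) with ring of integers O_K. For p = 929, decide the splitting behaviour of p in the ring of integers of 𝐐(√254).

Since 254 ≢ 1 mod 4, the ring of integers is ℤ[√254] with discriminant 4·254 = 1016.
Since gcd(929, 1016) = 1 the prime 929 does not ramify.
Legendre symbol by Euler's criterion: (254/929) ≡ 254^464 ≡ 928 (mod 929), i.e. (254/929) = -1.
d is a non-residue mod p, hence 929 remains inert in O_K.

929 remains inert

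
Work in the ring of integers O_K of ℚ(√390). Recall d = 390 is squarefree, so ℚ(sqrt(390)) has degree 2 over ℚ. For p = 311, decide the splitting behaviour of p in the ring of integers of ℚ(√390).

d = 390 ≡ 2 (mod 4), so O_K = ℤ[√390] and disc(K) = 4d = 1560.
Since gcd(311, 1560) = 1 the prime 311 does not ramify.
Compute (390/311) via Euler: 79^((311-1)/2) mod 311 = 1, so (390/311) = 1.
Legendre symbol 1 ⇒ 311 is split.

split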